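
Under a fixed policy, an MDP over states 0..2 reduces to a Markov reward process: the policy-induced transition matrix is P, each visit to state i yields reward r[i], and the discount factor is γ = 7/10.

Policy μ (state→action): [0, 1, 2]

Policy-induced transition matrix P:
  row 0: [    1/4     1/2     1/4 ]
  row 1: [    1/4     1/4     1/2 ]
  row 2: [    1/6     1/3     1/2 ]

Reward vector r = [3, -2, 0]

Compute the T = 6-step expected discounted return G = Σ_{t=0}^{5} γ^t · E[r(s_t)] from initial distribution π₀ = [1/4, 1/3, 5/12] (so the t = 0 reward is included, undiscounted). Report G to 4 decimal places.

t=0: π = [0.2500, 0.3333, 0.4167], E[r] = 0.0833, γ^t·E[r] = 0.083333, running G = 0.083333
t=1: π = [0.2153, 0.3472, 0.4375], E[r] = -0.0486, γ^t·E[r] = -0.034028, running G = 0.049306
t=2: π = [0.2135, 0.3403, 0.4462], E[r] = -0.0399, γ^t·E[r] = -0.019566, running G = 0.029740
t=3: π = [0.2128, 0.3406, 0.4466], E[r] = -0.0427, γ^t·E[r] = -0.014639, running G = 0.015101
t=4: π = [0.2128, 0.3404, 0.4468], E[r] = -0.0425, γ^t·E[r] = -0.010204, running G = 0.004897
t=5: π = [0.2128, 0.3404, 0.4468], E[r] = -0.0426, γ^t·E[r] = -0.007152, running G = -0.002256

G = -0.0023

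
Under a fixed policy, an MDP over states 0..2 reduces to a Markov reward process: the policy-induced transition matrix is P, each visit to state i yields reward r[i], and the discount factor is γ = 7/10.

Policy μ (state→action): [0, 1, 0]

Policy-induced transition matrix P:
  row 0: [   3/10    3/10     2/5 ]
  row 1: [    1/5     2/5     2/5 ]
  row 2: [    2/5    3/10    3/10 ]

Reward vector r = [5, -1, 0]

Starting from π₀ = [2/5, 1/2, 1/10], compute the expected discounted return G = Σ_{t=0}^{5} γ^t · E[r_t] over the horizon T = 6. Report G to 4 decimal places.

G = 3.6326

t=0: π = [0.4000, 0.5000, 0.1000], E[r] = 1.5000, γ^t·E[r] = 1.500000, running G = 1.500000
t=1: π = [0.2600, 0.3500, 0.3900], E[r] = 0.9500, γ^t·E[r] = 0.665000, running G = 2.165000
t=2: π = [0.3040, 0.3350, 0.3610], E[r] = 1.1850, γ^t·E[r] = 0.580650, running G = 2.745650
t=3: π = [0.3026, 0.3335, 0.3639], E[r] = 1.1795, γ^t·E[r] = 0.404569, running G = 3.150219
t=4: π = [0.3030, 0.3334, 0.3636], E[r] = 1.1819, γ^t·E[r] = 0.283762, running G = 3.433981
t=5: π = [0.3030, 0.3333, 0.3636], E[r] = 1.1818, γ^t·E[r] = 0.198624, running G = 3.632605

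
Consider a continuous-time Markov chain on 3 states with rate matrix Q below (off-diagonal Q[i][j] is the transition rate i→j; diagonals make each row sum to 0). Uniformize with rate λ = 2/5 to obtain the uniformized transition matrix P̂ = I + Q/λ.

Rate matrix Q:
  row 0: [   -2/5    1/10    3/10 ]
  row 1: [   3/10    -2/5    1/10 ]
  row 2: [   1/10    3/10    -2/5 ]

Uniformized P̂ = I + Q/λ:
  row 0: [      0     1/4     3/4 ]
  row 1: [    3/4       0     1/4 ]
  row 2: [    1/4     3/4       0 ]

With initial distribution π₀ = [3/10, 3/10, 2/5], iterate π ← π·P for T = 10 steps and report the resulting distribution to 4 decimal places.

t=0: π = [0.3000, 0.3000, 0.4000]
t=1: π = [0.3250, 0.3750, 0.3000]
t=2: π = [0.3563, 0.3063, 0.3375]
t=3: π = [0.3141, 0.3422, 0.3438]
t=4: π = [0.3426, 0.3363, 0.3211]
t=5: π = [0.3325, 0.3265, 0.3410]
t=6: π = [0.3301, 0.3389, 0.3310]
t=7: π = [0.3369, 0.3308, 0.3323]
t=8: π = [0.3312, 0.3335, 0.3354]
t=9: π = [0.3339, 0.3343, 0.3317]
t=10: π = [0.3337, 0.3323, 0.3340]

π = [0.3337, 0.3323, 0.3340]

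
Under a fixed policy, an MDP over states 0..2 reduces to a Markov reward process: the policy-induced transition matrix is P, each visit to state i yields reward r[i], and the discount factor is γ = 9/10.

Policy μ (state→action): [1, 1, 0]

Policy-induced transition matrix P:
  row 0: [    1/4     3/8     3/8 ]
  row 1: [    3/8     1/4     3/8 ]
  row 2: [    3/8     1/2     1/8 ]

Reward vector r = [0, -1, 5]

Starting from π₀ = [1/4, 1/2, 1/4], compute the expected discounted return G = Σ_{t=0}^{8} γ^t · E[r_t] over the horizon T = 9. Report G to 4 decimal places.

G = 6.6228

t=0: π = [0.2500, 0.5000, 0.2500], E[r] = 0.7500, γ^t·E[r] = 0.750000, running G = 0.750000
t=1: π = [0.3438, 0.3438, 0.3125], E[r] = 1.2188, γ^t·E[r] = 1.096875, running G = 1.846875
t=2: π = [0.3320, 0.3711, 0.2969], E[r] = 1.1133, γ^t·E[r] = 0.901758, running G = 2.748633
t=3: π = [0.3335, 0.3657, 0.3008], E[r] = 1.1382, γ^t·E[r] = 0.829736, running G = 3.578369
t=4: π = [0.3333, 0.3669, 0.2998], E[r] = 1.1321, γ^t·E[r] = 0.742798, running G = 4.321166
t=5: π = [0.3333, 0.3666, 0.3000], E[r] = 1.1336, γ^t·E[r] = 0.669396, running G = 4.990563
t=6: π = [0.3333, 0.3667, 0.3000], E[r] = 1.1333, γ^t·E[r] = 0.602261, running G = 5.592824
t=7: π = [0.3333, 0.3667, 0.3000], E[r] = 1.1334, γ^t·E[r] = 0.542079, running G = 6.134902
t=8: π = [0.3333, 0.3667, 0.3000], E[r] = 1.1333, γ^t·E[r] = 0.487861, running G = 6.622763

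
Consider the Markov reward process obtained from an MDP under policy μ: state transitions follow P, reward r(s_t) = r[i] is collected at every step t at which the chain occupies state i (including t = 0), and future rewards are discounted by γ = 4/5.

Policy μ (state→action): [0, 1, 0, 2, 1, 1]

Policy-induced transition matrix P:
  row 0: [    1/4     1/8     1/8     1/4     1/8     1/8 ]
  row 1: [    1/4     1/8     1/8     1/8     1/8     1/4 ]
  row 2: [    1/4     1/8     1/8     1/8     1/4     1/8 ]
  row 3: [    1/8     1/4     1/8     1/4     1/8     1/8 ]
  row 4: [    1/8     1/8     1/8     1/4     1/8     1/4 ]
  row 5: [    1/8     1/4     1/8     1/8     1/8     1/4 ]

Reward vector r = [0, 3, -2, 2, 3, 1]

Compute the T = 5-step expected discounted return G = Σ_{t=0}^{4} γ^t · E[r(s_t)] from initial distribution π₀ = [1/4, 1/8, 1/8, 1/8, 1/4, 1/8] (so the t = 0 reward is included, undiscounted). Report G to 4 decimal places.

G = 4.2013

t=0: π = [0.2500, 0.1250, 0.1250, 0.1250, 0.2500, 0.1250], E[r] = 1.2500, γ^t·E[r] = 1.250000, running G = 1.250000
t=1: π = [0.1875, 0.1563, 0.1250, 0.2031, 0.1406, 0.1875], E[r] = 1.2344, γ^t·E[r] = 0.987500, running G = 2.237500
t=2: π = [0.1836, 0.1738, 0.1250, 0.1914, 0.1406, 0.1855], E[r] = 1.2617, γ^t·E[r] = 0.807500, running G = 3.045000
t=3: π = [0.1853, 0.1721, 0.1250, 0.1895, 0.1406, 0.1875], E[r] = 1.2546, γ^t·E[r] = 0.642375, running G = 3.687375
t=4: π = [0.1853, 0.1721, 0.1250, 0.1894, 0.1406, 0.1875], E[r] = 1.2546, γ^t·E[r] = 0.513888, running G = 4.201263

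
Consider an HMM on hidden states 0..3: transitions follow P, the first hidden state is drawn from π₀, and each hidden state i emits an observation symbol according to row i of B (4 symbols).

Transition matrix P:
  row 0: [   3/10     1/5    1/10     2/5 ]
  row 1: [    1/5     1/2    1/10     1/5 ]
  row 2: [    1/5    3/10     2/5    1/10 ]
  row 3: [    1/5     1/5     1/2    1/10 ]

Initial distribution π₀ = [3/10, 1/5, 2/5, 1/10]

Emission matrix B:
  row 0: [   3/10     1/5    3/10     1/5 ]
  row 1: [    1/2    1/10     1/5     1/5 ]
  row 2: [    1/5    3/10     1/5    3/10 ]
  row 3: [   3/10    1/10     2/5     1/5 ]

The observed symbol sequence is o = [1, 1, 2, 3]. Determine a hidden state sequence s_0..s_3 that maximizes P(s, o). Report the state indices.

path = [2, 2, 2, 2]

t=0: δ = [6.000e-02, 2.000e-02, 1.200e-01, 1.000e-02]  (obs o_0=1)
t=1: δ = [4.800e-03, 3.600e-03, 1.440e-02, 2.400e-03]  ψ = [2, 2, 2, 0]  (obs o_1=1)
t=2: δ = [8.640e-04, 8.640e-04, 1.152e-03, 7.680e-04]  ψ = [2, 2, 2, 0]  (obs o_2=2)
t=3: δ = [5.184e-05, 8.640e-05, 1.382e-04, 6.912e-05]  ψ = [0, 1, 2, 0]  (obs o_3=3)
backtrack: best end state = 2; path = [2, 2, 2, 2]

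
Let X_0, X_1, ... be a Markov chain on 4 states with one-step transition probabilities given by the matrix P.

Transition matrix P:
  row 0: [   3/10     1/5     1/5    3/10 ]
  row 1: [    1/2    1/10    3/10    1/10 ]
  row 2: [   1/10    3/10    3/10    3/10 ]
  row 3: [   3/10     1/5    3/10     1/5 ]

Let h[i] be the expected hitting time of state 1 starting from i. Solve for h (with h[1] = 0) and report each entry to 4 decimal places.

h = [4.4395, 0.0000, 3.9462, 4.3946]

First-step conditioning: h[1] = 0; for i ≠ 1, h[i] = 1 + Σ_k P[i][k]·h[k].
  h[0] = 1 + 3/10·h[0] + 1/5·h[2] + 3/10·h[3]
  h[2] = 1 + 1/10·h[0] + 3/10·h[2] + 3/10·h[3]
  h[3] = 1 + 3/10·h[0] + 3/10·h[2] + 1/5·h[3]
Solving the 3×3 linear system over states ≠ 1 gives exactly h = [990/223, 0, 880/223, 980/223] (h[1] = 0 is the target).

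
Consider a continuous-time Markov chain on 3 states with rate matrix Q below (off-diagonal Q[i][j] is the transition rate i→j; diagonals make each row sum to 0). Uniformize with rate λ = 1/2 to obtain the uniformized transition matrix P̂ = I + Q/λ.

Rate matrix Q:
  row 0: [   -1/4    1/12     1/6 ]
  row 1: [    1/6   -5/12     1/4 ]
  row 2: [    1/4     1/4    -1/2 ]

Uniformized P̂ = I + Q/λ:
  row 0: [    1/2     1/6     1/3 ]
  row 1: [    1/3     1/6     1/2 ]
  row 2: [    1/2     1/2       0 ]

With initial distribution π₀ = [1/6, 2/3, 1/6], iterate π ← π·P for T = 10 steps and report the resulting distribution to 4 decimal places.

t=0: π = [0.1667, 0.6667, 0.1667]
t=1: π = [0.3889, 0.2222, 0.3889]
t=2: π = [0.4630, 0.2963, 0.2407]
t=3: π = [0.4506, 0.2469, 0.3025]
t=4: π = [0.4588, 0.2675, 0.2737]
t=5: π = [0.4554, 0.2579, 0.2867]
t=6: π = [0.4570, 0.2622, 0.2807]
t=7: π = [0.4563, 0.2602, 0.2835]
t=8: π = [0.4566, 0.2612, 0.2822]
t=9: π = [0.4565, 0.2607, 0.2828]
t=10: π = [0.4565, 0.2609, 0.2825]

π = [0.4565, 0.2609, 0.2825]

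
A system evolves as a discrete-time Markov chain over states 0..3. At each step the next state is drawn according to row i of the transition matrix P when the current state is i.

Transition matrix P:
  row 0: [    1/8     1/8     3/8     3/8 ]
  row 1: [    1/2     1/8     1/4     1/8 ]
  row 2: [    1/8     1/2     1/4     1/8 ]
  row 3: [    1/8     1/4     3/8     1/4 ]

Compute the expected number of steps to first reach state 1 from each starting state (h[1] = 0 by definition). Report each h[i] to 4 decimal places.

First-step conditioning: h[1] = 0; for i ≠ 1, h[i] = 1 + Σ_k P[i][k]·h[k].
  h[0] = 1 + 1/8·h[0] + 3/8·h[2] + 3/8·h[3]
  h[2] = 1 + 1/8·h[0] + 1/4·h[2] + 1/8·h[3]
  h[3] = 1 + 1/8·h[0] + 3/8·h[2] + 1/4·h[3]
Solving the 3×3 linear system over states ≠ 1 gives exactly h = [216/61, 0, 448/183, 192/61] (h[1] = 0 is the target).

h = [3.5410, 0.0000, 2.4481, 3.1475]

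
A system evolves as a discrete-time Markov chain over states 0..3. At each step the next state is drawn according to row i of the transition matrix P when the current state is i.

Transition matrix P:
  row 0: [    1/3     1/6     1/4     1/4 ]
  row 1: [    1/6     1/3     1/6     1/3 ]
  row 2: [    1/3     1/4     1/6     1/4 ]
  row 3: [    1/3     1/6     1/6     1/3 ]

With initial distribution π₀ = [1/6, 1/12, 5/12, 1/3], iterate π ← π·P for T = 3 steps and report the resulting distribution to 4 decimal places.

π = [0.2971, 0.2190, 0.1915, 0.2924]

t=0: π = [0.1667, 0.0833, 0.4167, 0.3333]
t=1: π = [0.3194, 0.2153, 0.1806, 0.2847]
t=2: π = [0.2975, 0.2176, 0.1933, 0.2917]
t=3: π = [0.2971, 0.2190, 0.1915, 0.2924]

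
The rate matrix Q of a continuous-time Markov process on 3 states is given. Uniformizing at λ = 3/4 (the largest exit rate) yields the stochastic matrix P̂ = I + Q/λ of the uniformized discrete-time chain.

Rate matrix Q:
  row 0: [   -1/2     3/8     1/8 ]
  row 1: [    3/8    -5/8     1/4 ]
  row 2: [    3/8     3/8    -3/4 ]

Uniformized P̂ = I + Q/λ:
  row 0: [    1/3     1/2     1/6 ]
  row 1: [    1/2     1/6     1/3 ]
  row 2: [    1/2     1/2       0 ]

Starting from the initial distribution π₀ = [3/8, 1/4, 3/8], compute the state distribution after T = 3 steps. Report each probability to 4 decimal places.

π = [0.4288, 0.3796, 0.1916]

t=0: π = [0.3750, 0.2500, 0.3750]
t=1: π = [0.4375, 0.4167, 0.1458]
t=2: π = [0.4271, 0.3611, 0.2118]
t=3: π = [0.4288, 0.3796, 0.1916]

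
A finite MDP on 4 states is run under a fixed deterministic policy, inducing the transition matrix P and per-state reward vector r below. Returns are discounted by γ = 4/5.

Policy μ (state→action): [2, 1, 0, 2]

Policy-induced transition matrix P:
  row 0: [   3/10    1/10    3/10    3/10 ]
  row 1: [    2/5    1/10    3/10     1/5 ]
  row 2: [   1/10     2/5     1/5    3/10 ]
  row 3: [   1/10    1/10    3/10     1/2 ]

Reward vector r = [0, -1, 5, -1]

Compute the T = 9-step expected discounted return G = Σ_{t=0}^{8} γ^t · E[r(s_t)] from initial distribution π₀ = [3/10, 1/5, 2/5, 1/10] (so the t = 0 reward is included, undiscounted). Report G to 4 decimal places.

t=0: π = [0.3000, 0.2000, 0.4000, 0.1000], E[r] = 1.7000, γ^t·E[r] = 1.700000, running G = 1.700000
t=1: π = [0.2200, 0.2200, 0.2600, 0.3000], E[r] = 0.7800, γ^t·E[r] = 0.624000, running G = 2.324000
t=2: π = [0.2100, 0.1780, 0.2740, 0.3380], E[r] = 0.8540, γ^t·E[r] = 0.546560, running G = 2.870560
t=3: π = [0.1954, 0.1822, 0.2726, 0.3498], E[r] = 0.8310, γ^t·E[r] = 0.425472, running G = 3.296032
t=4: π = [0.1937, 0.1818, 0.2727, 0.3517], E[r] = 0.8302, γ^t·E[r] = 0.340042, running G = 3.636074
t=5: π = [0.1933, 0.1818, 0.2727, 0.3522], E[r] = 0.8296, γ^t·E[r] = 0.271856, running G = 3.907930
t=6: π = [0.1932, 0.1818, 0.2727, 0.3523], E[r] = 0.8296, γ^t·E[r] = 0.217466, running G = 4.125396
t=7: π = [0.1932, 0.1818, 0.2727, 0.3523], E[r] = 0.8295, γ^t·E[r] = 0.173969, running G = 4.299365
t=8: π = [0.1932, 0.1818, 0.2727, 0.3523], E[r] = 0.8295, γ^t·E[r] = 0.139175, running G = 4.438540

G = 4.4385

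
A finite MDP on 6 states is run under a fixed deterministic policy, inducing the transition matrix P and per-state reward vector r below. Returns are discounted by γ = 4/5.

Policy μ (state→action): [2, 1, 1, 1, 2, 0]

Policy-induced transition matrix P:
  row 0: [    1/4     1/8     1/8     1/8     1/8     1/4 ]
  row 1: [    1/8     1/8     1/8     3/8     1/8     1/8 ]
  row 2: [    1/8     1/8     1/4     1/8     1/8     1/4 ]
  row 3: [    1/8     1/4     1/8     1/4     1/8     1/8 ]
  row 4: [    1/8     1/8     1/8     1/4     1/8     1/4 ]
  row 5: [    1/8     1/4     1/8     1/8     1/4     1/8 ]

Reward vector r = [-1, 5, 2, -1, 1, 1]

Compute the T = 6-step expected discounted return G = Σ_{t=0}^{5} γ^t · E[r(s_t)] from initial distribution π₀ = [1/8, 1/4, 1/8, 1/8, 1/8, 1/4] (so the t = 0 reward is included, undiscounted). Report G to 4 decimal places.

G = 4.6386

t=0: π = [0.1250, 0.2500, 0.1250, 0.1250, 0.1250, 0.2500], E[r] = 1.6250, γ^t·E[r] = 1.625000, running G = 1.625000
t=1: π = [0.1406, 0.1719, 0.1406, 0.2188, 0.1563, 0.1719], E[r] = 1.1094, γ^t·E[r] = 0.887500, running G = 2.512500
t=2: π = [0.1426, 0.1738, 0.1426, 0.2148, 0.1465, 0.1797], E[r] = 1.1230, γ^t·E[r] = 0.718750, running G = 3.231250
t=3: π = [0.1428, 0.1743, 0.1428, 0.2136, 0.1475, 0.1790], E[r] = 1.1272, γ^t·E[r] = 0.577125, running G = 3.808375
t=4: π = [0.1429, 0.1741, 0.1429, 0.2137, 0.1474, 0.1791], E[r] = 1.1260, γ^t·E[r] = 0.461213, running G = 4.269588
t=5: π = [0.1429, 0.1741, 0.1429, 0.2137, 0.1474, 0.1791], E[r] = 1.1263, γ^t·E[r] = 0.369054, running G = 4.638641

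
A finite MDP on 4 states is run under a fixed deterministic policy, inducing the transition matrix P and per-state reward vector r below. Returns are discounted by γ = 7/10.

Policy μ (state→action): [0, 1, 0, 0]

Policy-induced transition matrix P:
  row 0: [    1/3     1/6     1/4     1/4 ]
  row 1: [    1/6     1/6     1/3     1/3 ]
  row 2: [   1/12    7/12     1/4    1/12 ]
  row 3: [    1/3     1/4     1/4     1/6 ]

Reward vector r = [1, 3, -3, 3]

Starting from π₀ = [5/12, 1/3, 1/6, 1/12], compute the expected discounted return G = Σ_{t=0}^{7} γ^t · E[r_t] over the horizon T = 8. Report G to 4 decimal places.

t=0: π = [0.4167, 0.3333, 0.1667, 0.0833], E[r] = 1.1667, γ^t·E[r] = 1.166667, running G = 1.166667
t=1: π = [0.2361, 0.2431, 0.2778, 0.2431], E[r] = 0.8611, γ^t·E[r] = 0.602778, running G = 1.769444
t=2: π = [0.2234, 0.3027, 0.2703, 0.2037], E[r] = 0.9317, γ^t·E[r] = 0.456539, running G = 2.225984
t=3: π = [0.2153, 0.2962, 0.2752, 0.2132], E[r] = 0.9180, γ^t·E[r] = 0.314880, running G = 2.540864
t=4: π = [0.2152, 0.2991, 0.2747, 0.2111], E[r] = 0.9216, γ^t·E[r] = 0.221269, running G = 2.762132
t=5: π = [0.2148, 0.2987, 0.2749, 0.2116], E[r] = 0.9208, γ^t·E[r] = 0.154763, running G = 2.916896
t=6: π = [0.2148, 0.2988, 0.2749, 0.2114], E[r] = 0.9210, γ^t·E[r] = 0.108356, running G = 3.025252
t=7: π = [0.2148, 0.2988, 0.2749, 0.2115], E[r] = 0.9210, γ^t·E[r] = 0.075846, running G = 3.101098

G = 3.1011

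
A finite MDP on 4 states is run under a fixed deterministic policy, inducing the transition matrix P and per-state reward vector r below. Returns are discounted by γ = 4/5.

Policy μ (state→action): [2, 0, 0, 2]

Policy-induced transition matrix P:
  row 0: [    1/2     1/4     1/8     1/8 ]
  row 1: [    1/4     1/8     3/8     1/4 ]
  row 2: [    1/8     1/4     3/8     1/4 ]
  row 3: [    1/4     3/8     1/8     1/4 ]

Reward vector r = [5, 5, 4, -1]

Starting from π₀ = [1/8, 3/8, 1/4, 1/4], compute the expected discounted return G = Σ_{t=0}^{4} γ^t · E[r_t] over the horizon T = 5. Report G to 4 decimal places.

t=0: π = [0.1250, 0.3750, 0.2500, 0.2500], E[r] = 3.2500, γ^t·E[r] = 3.250000, running G = 3.250000
t=1: π = [0.2500, 0.2344, 0.2813, 0.2344], E[r] = 3.3125, γ^t·E[r] = 2.650000, running G = 5.900000
t=2: π = [0.2773, 0.2500, 0.2539, 0.2188], E[r] = 3.4336, γ^t·E[r] = 2.197500, running G = 8.097500
t=3: π = [0.2876, 0.2461, 0.2510, 0.2153], E[r] = 3.4570, γ^t·E[r] = 1.770000, running G = 9.867500
t=4: π = [0.2905, 0.2462, 0.2493, 0.2141], E[r] = 3.4664, γ^t·E[r] = 1.419850, running G = 11.287350

G = 11.2874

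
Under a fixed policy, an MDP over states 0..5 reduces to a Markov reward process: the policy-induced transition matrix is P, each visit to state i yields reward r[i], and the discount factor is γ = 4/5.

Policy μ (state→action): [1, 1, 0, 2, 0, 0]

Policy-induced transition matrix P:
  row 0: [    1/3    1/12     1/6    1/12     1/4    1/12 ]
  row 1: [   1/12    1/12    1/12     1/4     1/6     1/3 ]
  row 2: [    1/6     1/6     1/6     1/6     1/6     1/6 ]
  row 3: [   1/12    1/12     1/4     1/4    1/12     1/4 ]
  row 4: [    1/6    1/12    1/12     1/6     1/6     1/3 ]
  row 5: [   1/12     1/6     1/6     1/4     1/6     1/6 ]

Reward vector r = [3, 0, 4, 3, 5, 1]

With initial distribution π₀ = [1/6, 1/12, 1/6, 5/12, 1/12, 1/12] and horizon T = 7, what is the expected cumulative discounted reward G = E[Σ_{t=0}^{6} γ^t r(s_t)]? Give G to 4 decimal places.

t=0: π = [0.1667, 0.0833, 0.1667, 0.4167, 0.0833, 0.0833], E[r] = 2.9167, γ^t·E[r] = 2.916667, running G = 2.916667
t=1: π = [0.1458, 0.1042, 0.1875, 0.2014, 0.1458, 0.2153], E[r] = 2.7361, γ^t·E[r] = 2.188889, running G = 5.105556
t=2: π = [0.1476, 0.1169, 0.1626, 0.1979, 0.1620, 0.2130], E[r] = 2.7101, γ^t·E[r] = 1.734444, running G = 6.840000
t=3: π = [0.1473, 0.1146, 0.1599, 0.1984, 0.1625, 0.2174], E[r] = 2.7063, γ^t·E[r] = 1.385605, running G = 8.225605
t=4: π = [0.1470, 0.1148, 0.1601, 0.1986, 0.1624, 0.2171], E[r] = 2.7064, γ^t·E[r] = 1.108540, running G = 9.334145
t=5: π = [0.1470, 0.1148, 0.1601, 0.1986, 0.1624, 0.2172], E[r] = 2.7062, γ^t·E[r] = 0.886778, running G = 10.220922
t=6: π = [0.1469, 0.1148, 0.1601, 0.1986, 0.1624, 0.2172], E[r] = 2.7062, γ^t·E[r] = 0.709416, running G = 10.930338

G = 10.9303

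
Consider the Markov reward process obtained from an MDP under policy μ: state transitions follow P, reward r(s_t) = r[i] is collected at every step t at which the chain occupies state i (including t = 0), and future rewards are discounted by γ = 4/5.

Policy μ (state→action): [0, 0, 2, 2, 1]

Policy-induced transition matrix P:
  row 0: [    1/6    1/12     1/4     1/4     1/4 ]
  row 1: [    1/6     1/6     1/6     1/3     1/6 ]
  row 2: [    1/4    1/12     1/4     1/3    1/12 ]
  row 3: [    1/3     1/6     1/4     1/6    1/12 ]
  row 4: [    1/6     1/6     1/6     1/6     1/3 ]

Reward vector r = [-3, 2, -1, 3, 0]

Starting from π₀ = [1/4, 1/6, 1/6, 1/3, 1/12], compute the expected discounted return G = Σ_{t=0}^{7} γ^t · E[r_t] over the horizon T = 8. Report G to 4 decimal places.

t=0: π = [0.2500, 0.1667, 0.1667, 0.3333, 0.0833], E[r] = 0.4167, γ^t·E[r] = 0.416667, running G = 0.416667
t=1: π = [0.2361, 0.1319, 0.2292, 0.2431, 0.1597], E[r] = 0.0556, γ^t·E[r] = 0.044444, running G = 0.461111
t=2: π = [0.2263, 0.1279, 0.2257, 0.2465, 0.1736], E[r] = 0.0909, γ^t·E[r] = 0.058148, running G = 0.519259
t=3: π = [0.2266, 0.1290, 0.2249, 0.2445, 0.1751], E[r] = 0.0868, γ^t·E[r] = 0.044444, running G = 0.563704
t=4: π = [0.2261, 0.1290, 0.2247, 0.2445, 0.1756], E[r] = 0.0886, γ^t·E[r] = 0.036278, running G = 0.599982
t=5: π = [0.2261, 0.1291, 0.2246, 0.2445, 0.1757], E[r] = 0.0885, γ^t·E[r] = 0.029016, running G = 0.628998
t=6: π = [0.2261, 0.1291, 0.2246, 0.2445, 0.1757], E[r] = 0.0886, γ^t·E[r] = 0.023229, running G = 0.652227
t=7: π = [0.2261, 0.1291, 0.2246, 0.2445, 0.1757], E[r] = 0.0886, γ^t·E[r] = 0.018584, running G = 0.670811

G = 0.6708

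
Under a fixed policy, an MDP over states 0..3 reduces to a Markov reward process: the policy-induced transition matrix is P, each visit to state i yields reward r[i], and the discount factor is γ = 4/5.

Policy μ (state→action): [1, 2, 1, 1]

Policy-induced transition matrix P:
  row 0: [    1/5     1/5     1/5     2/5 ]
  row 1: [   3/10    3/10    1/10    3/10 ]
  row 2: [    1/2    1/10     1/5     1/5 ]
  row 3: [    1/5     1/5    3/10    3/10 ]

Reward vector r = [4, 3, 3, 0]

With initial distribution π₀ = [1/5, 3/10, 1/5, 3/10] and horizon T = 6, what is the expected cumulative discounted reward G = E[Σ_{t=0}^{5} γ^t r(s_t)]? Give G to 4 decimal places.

t=0: π = [0.2000, 0.3000, 0.2000, 0.3000], E[r] = 2.3000, γ^t·E[r] = 2.300000, running G = 2.300000
t=1: π = [0.2900, 0.2100, 0.2000, 0.3000], E[r] = 2.3900, γ^t·E[r] = 1.912000, running G = 4.212000
t=2: π = [0.2810, 0.2010, 0.2090, 0.3090], E[r] = 2.3540, γ^t·E[r] = 1.506560, running G = 5.718560
t=3: π = [0.2828, 0.1992, 0.2108, 0.3072], E[r] = 2.3612, γ^t·E[r] = 1.208934, running G = 6.927494
t=4: π = [0.2832, 0.1988, 0.2108, 0.3072], E[r] = 2.3616, γ^t·E[r] = 0.967295, running G = 7.894789
t=5: π = [0.2831, 0.1988, 0.2108, 0.3072], E[r] = 2.3614, γ^t·E[r] = 0.773789, running G = 8.668578

G = 8.6686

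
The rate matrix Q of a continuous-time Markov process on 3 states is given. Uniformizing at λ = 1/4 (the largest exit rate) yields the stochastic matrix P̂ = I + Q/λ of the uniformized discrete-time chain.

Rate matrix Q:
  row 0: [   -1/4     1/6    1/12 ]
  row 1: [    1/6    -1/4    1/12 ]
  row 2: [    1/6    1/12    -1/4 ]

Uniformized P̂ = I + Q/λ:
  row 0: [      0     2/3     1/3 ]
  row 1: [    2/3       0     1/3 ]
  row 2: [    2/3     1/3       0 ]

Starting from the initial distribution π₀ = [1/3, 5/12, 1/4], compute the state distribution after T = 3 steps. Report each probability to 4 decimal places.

π = [0.4198, 0.3302, 0.2500]

t=0: π = [0.3333, 0.4167, 0.2500]
t=1: π = [0.4444, 0.3056, 0.2500]
t=2: π = [0.3704, 0.3796, 0.2500]
t=3: π = [0.4198, 0.3302, 0.2500]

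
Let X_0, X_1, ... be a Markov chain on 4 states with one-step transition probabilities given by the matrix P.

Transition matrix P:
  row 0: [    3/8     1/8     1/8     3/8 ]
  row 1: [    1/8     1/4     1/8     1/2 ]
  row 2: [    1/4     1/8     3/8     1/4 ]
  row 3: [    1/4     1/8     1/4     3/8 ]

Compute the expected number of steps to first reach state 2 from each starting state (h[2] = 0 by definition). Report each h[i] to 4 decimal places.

h = [5.7436, 5.6410, 0.0000, 5.0256]

First-step conditioning: h[2] = 0; for i ≠ 2, h[i] = 1 + Σ_k P[i][k]·h[k].
  h[0] = 1 + 3/8·h[0] + 1/8·h[1] + 3/8·h[3]
  h[1] = 1 + 1/8·h[0] + 1/4·h[1] + 1/2·h[3]
  h[3] = 1 + 1/4·h[0] + 1/8·h[1] + 3/8·h[3]
Solving the 3×3 linear system over states ≠ 2 gives exactly h = [224/39, 220/39, 0, 196/39] (h[2] = 0 is the target).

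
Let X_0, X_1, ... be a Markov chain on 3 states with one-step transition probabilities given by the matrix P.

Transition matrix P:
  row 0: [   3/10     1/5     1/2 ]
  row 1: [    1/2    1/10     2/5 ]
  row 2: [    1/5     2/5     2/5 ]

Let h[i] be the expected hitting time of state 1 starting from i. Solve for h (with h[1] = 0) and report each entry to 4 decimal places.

First-step conditioning: h[1] = 0; for i ≠ 1, h[i] = 1 + Σ_k P[i][k]·h[k].
  h[0] = 1 + 3/10·h[0] + 1/2·h[2]
  h[2] = 1 + 1/5·h[0] + 2/5·h[2]
Solving the 2×2 linear system over states ≠ 1 gives exactly h = [55/16, 0, 45/16] (h[1] = 0 is the target).

h = [3.4375, 0.0000, 2.8125]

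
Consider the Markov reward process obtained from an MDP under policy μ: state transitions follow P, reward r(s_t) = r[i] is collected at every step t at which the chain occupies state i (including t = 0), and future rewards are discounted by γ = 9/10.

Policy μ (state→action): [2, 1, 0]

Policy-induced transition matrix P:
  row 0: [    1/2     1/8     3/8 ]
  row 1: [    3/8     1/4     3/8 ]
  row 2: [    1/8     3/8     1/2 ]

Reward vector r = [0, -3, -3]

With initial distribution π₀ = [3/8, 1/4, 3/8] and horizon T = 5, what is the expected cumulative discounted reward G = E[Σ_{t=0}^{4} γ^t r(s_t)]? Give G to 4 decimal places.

t=0: π = [0.3750, 0.2500, 0.3750], E[r] = -1.8750, γ^t·E[r] = -1.875000, running G = -1.875000
t=1: π = [0.3281, 0.2500, 0.4219], E[r] = -2.0156, γ^t·E[r] = -1.814063, running G = -3.689063
t=2: π = [0.3105, 0.2617, 0.4277], E[r] = -2.0684, γ^t·E[r] = -1.675371, running G = -5.364434
t=3: π = [0.3069, 0.2646, 0.4285], E[r] = -2.0793, γ^t·E[r] = -1.515843, running G = -6.880277
t=4: π = [0.3062, 0.2652, 0.4286], E[r] = -2.0813, γ^t·E[r] = -1.365520, running G = -8.245797

G = -8.2458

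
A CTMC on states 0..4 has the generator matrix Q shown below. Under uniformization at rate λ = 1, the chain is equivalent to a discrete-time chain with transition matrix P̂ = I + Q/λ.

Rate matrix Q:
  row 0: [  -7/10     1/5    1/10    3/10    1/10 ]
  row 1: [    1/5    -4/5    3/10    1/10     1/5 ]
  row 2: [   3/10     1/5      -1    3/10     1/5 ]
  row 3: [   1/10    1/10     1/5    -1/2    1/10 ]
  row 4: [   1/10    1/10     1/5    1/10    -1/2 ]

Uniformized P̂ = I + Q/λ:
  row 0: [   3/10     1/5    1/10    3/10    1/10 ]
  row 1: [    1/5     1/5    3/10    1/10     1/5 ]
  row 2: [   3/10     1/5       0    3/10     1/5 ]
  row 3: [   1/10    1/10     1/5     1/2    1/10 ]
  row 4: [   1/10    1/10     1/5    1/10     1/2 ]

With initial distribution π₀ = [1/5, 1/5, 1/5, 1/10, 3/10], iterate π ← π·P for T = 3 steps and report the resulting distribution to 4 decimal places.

t=0: π = [0.2000, 0.2000, 0.2000, 0.1000, 0.3000]
t=1: π = [0.2000, 0.1600, 0.1600, 0.2200, 0.2600]
t=2: π = [0.1880, 0.1520, 0.1640, 0.2600, 0.2360]
t=3: π = [0.1856, 0.1504, 0.1636, 0.2744, 0.2260]

π = [0.1856, 0.1504, 0.1636, 0.2744, 0.2260]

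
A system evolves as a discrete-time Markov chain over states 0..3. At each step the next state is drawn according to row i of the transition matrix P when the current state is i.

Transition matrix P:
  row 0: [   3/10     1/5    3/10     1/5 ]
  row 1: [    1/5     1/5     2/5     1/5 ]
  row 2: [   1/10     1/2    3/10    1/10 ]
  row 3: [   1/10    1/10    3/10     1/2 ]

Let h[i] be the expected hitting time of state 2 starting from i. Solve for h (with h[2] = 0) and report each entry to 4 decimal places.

h = [3.1532, 2.8378, 0.0000, 3.1982]

First-step conditioning: h[2] = 0; for i ≠ 2, h[i] = 1 + Σ_k P[i][k]·h[k].
  h[0] = 1 + 3/10·h[0] + 1/5·h[1] + 1/5·h[3]
  h[1] = 1 + 1/5·h[0] + 1/5·h[1] + 1/5·h[3]
  h[3] = 1 + 1/10·h[0] + 1/10·h[1] + 1/2·h[3]
Solving the 3×3 linear system over states ≠ 2 gives exactly h = [350/111, 105/37, 0, 355/111] (h[2] = 0 is the target).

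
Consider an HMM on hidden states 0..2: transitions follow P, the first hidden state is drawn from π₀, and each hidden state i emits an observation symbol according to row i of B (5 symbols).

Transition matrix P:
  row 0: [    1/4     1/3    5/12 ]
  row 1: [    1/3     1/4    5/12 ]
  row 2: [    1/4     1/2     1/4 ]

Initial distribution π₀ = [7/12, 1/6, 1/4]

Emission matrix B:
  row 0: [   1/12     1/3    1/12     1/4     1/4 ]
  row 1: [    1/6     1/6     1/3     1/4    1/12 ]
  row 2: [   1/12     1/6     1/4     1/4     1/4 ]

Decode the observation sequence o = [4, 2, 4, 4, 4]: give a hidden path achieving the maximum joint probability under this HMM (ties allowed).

t=0: δ = [1.458e-01, 1.389e-02, 6.250e-02]  (obs o_0=4)
t=1: δ = [3.038e-03, 1.620e-02, 1.519e-02]  ψ = [0, 0, 0]  (obs o_1=2)
t=2: δ = [1.350e-03, 6.330e-04, 1.688e-03]  ψ = [1, 2, 1]  (obs o_2=4)
t=3: δ = [1.055e-04, 7.033e-05, 1.407e-04]  ψ = [2, 2, 0]  (obs o_3=4)
t=4: δ = [8.791e-06, 5.861e-06, 1.099e-05]  ψ = [2, 2, 0]  (obs o_4=4)
backtrack: best end state = 2; path = [0, 1, 2, 0, 2]

path = [0, 1, 2, 0, 2]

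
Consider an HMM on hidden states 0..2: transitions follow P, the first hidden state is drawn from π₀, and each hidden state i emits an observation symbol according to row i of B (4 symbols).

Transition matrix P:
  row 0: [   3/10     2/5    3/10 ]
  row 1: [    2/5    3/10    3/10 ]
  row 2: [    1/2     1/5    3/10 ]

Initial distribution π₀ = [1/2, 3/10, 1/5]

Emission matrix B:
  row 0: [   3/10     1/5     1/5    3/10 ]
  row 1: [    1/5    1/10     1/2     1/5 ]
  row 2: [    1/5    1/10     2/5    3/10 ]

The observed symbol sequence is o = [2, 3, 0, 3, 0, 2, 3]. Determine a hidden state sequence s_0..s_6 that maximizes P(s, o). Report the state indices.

path = [1, 2, 0, 2, 0, 1, 0]

t=0: δ = [1.000e-01, 1.500e-01, 8.000e-02]  (obs o_0=2)
t=1: δ = [1.800e-02, 9.000e-03, 1.350e-02]  ψ = [1, 1, 1]  (obs o_1=3)
t=2: δ = [2.025e-03, 1.440e-03, 1.080e-03]  ψ = [2, 0, 0]  (obs o_2=0)
t=3: δ = [1.823e-04, 1.620e-04, 1.823e-04]  ψ = [0, 0, 0]  (obs o_3=3)
t=4: δ = [2.734e-05, 1.458e-05, 1.093e-05]  ψ = [2, 0, 0]  (obs o_4=0)
t=5: δ = [1.640e-06, 5.467e-06, 3.281e-06]  ψ = [0, 0, 0]  (obs o_5=2)
t=6: δ = [6.561e-07, 3.280e-07, 4.921e-07]  ψ = [1, 1, 1]  (obs o_6=3)
backtrack: best end state = 0; path = [1, 2, 0, 2, 0, 1, 0]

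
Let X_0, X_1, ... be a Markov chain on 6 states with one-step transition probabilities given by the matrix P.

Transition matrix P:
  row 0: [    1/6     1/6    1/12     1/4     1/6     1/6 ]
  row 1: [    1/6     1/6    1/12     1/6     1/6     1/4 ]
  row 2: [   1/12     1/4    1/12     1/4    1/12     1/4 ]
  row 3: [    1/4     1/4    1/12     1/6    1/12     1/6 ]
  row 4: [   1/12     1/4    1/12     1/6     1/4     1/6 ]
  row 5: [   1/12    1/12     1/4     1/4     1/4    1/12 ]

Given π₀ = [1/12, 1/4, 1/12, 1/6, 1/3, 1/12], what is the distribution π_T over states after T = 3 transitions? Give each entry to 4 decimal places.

t=0: π = [0.0833, 0.2500, 0.0833, 0.1667, 0.3333, 0.0833]
t=1: π = [0.1389, 0.2083, 0.0972, 0.1875, 0.1806, 0.1875]
t=2: π = [0.1435, 0.1898, 0.1146, 0.2020, 0.1736, 0.1765]
t=3: π = [0.1448, 0.1928, 0.1128, 0.2029, 0.1695, 0.1773]

π = [0.1448, 0.1928, 0.1128, 0.2029, 0.1695, 0.1773]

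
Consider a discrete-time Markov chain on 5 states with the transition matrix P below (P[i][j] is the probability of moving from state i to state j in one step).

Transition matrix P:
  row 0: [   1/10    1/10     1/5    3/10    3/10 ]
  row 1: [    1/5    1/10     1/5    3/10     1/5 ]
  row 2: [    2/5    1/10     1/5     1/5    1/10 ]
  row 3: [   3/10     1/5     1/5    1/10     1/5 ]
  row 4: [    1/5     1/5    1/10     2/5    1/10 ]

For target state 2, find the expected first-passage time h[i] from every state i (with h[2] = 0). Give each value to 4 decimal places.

h = [5.6032, 5.5573, 0.0000, 5.5611, 6.0628]

First-step conditioning: h[2] = 0; for i ≠ 2, h[i] = 1 + Σ_k P[i][k]·h[k].
  h[0] = 1 + 1/10·h[0] + 1/10·h[1] + 3/10·h[3] + 3/10·h[4]
  h[1] = 1 + 1/5·h[0] + 1/10·h[1] + 3/10·h[3] + 1/5·h[4]
  h[3] = 1 + 3/10·h[0] + 1/5·h[1] + 1/10·h[3] + 1/5·h[4]
  h[4] = 1 + 1/5·h[0] + 1/5·h[1] + 2/5·h[3] + 1/10·h[4]
Solving the 4×4 linear system over states ≠ 2 gives exactly h = [2090/373, 14510/2611, 0, 14520/2611, 15830/2611] (h[2] = 0 is the target).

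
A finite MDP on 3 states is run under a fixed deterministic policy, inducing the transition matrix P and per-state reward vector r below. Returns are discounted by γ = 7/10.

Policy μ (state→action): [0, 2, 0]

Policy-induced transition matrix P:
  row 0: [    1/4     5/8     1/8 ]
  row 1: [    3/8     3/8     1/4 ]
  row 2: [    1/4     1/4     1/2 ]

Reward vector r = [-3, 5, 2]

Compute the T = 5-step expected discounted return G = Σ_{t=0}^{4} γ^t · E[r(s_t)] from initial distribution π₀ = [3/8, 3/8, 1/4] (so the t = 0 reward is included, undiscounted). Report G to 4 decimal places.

G = 4.3879

t=0: π = [0.3750, 0.3750, 0.2500], E[r] = 1.2500, γ^t·E[r] = 1.250000, running G = 1.250000
t=1: π = [0.2969, 0.4375, 0.2656], E[r] = 1.8281, γ^t·E[r] = 1.279688, running G = 2.529688
t=2: π = [0.3047, 0.4160, 0.2793], E[r] = 1.7246, γ^t·E[r] = 0.845059, running G = 3.374746
t=3: π = [0.3020, 0.4163, 0.2817], E[r] = 1.7388, γ^t·E[r] = 0.596398, running G = 3.971144
t=4: π = [0.3020, 0.4153, 0.2827], E[r] = 1.7357, γ^t·E[r] = 0.416739, running G = 4.387883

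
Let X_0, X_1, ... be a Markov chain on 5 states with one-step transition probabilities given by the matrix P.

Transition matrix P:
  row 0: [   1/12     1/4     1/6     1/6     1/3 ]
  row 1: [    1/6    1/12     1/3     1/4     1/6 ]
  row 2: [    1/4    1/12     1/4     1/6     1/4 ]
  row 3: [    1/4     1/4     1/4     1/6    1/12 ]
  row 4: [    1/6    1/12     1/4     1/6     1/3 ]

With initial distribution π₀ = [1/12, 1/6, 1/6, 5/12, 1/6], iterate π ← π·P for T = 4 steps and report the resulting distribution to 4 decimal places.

π = [0.1866, 0.1443, 0.2465, 0.1787, 0.2439]

t=0: π = [0.0833, 0.1667, 0.1667, 0.4167, 0.1667]
t=1: π = [0.2083, 0.1667, 0.2569, 0.1806, 0.1875]
t=2: π = [0.1858, 0.1481, 0.2465, 0.1806, 0.2390]
t=3: π = [0.1868, 0.1444, 0.2469, 0.1790, 0.2430]
t=4: π = [0.1866, 0.1443, 0.2465, 0.1787, 0.2439]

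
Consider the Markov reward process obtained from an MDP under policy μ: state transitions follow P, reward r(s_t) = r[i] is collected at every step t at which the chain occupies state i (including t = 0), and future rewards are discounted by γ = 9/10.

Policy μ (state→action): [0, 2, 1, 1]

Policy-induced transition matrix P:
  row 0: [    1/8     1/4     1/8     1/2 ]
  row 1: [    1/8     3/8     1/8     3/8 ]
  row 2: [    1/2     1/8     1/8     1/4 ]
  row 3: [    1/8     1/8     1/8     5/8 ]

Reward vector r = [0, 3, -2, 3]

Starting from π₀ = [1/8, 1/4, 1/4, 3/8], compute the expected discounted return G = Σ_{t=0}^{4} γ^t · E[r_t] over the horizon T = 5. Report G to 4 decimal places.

t=0: π = [0.1250, 0.2500, 0.2500, 0.3750], E[r] = 1.3750, γ^t·E[r] = 1.375000, running G = 1.375000
t=1: π = [0.2188, 0.2031, 0.1250, 0.4531], E[r] = 1.7188, γ^t·E[r] = 1.546875, running G = 2.921875
t=2: π = [0.1719, 0.2031, 0.1250, 0.5000], E[r] = 1.8594, γ^t·E[r] = 1.506094, running G = 4.427969
t=3: π = [0.1719, 0.1973, 0.1250, 0.5059], E[r] = 1.8594, γ^t·E[r] = 1.355484, running G = 5.783453
t=4: π = [0.1719, 0.1958, 0.1250, 0.5073], E[r] = 1.8594, γ^t·E[r] = 1.219936, running G = 7.003389

G = 7.0034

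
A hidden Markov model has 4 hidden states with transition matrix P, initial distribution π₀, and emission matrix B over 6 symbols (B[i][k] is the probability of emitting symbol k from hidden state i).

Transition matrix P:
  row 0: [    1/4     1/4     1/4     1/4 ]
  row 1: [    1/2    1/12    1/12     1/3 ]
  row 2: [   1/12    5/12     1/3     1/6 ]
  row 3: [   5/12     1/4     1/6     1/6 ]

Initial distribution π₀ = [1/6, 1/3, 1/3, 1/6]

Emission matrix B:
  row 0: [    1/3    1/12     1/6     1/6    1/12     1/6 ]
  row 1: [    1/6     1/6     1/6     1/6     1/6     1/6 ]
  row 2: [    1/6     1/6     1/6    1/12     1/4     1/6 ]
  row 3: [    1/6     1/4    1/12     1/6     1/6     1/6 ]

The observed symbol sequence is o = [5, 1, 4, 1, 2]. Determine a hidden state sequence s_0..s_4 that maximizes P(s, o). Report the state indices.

path = [2, 2, 2, 1, 0]

t=0: δ = [2.778e-02, 5.556e-02, 5.556e-02, 2.778e-02]  (obs o_0=5)
t=1: δ = [2.315e-03, 3.858e-03, 3.086e-03, 4.630e-03]  ψ = [1, 2, 2, 1]  (obs o_1=1)
t=2: δ = [1.608e-04, 2.143e-04, 2.572e-04, 2.143e-04]  ψ = [1, 2, 2, 1]  (obs o_2=4)
t=3: δ = [8.931e-06, 1.786e-05, 1.429e-05, 1.786e-05]  ψ = [1, 2, 2, 1]  (obs o_3=1)
t=4: δ = [1.488e-06, 9.923e-07, 7.938e-07, 4.961e-07]  ψ = [1, 2, 2, 1]  (obs o_4=2)
backtrack: best end state = 0; path = [2, 2, 2, 1, 0]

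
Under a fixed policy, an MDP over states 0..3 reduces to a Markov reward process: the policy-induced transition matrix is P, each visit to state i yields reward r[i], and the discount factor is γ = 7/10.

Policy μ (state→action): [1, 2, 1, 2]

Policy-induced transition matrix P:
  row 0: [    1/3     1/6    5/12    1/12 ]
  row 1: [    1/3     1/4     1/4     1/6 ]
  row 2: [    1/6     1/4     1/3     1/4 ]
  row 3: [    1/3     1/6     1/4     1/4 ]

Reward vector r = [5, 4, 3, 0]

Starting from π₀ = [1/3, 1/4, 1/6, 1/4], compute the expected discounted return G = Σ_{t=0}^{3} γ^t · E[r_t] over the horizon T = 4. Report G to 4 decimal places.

t=0: π = [0.3333, 0.2500, 0.1667, 0.2500], E[r] = 3.1667, γ^t·E[r] = 3.166667, running G = 3.166667
t=1: π = [0.3056, 0.2014, 0.3194, 0.1736], E[r] = 3.2917, γ^t·E[r] = 2.304167, running G = 5.470833
t=2: π = [0.2801, 0.2101, 0.3275, 0.1823], E[r] = 3.2234, γ^t·E[r] = 1.579456, running G = 7.050289
t=3: π = [0.2787, 0.2115, 0.3240, 0.1858], E[r] = 3.2115, γ^t·E[r] = 1.101550, running G = 8.151839

G = 8.1518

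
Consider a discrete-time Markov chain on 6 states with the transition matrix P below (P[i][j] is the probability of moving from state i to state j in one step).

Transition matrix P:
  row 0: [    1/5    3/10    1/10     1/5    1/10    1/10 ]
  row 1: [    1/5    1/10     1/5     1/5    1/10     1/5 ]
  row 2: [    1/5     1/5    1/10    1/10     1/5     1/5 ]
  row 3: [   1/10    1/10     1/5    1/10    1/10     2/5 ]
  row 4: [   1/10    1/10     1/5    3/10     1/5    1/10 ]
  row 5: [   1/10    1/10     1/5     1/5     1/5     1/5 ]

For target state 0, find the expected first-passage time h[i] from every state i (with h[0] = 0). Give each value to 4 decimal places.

h = [0.0000, 6.9231, 6.9231, 7.6923, 7.6923, 7.6923]

First-step conditioning: h[0] = 0; for i ≠ 0, h[i] = 1 + Σ_k P[i][k]·h[k].
  h[1] = 1 + 1/10·h[1] + 1/5·h[2] + 1/5·h[3] + 1/10·h[4] + 1/5·h[5]
  h[2] = 1 + 1/5·h[1] + 1/10·h[2] + 1/10·h[3] + 1/5·h[4] + 1/5·h[5]
  h[3] = 1 + 1/10·h[1] + 1/5·h[2] + 1/10·h[3] + 1/10·h[4] + 2/5·h[5]
  h[4] = 1 + 1/10·h[1] + 1/5·h[2] + 3/10·h[3] + 1/5·h[4] + 1/10·h[5]
  h[5] = 1 + 1/10·h[1] + 1/5·h[2] + 1/5·h[3] + 1/5·h[4] + 1/5·h[5]
Solving the 5×5 linear system over states ≠ 0 gives exactly h = [0, 90/13, 90/13, 100/13, 100/13, 100/13] (h[0] = 0 is the target).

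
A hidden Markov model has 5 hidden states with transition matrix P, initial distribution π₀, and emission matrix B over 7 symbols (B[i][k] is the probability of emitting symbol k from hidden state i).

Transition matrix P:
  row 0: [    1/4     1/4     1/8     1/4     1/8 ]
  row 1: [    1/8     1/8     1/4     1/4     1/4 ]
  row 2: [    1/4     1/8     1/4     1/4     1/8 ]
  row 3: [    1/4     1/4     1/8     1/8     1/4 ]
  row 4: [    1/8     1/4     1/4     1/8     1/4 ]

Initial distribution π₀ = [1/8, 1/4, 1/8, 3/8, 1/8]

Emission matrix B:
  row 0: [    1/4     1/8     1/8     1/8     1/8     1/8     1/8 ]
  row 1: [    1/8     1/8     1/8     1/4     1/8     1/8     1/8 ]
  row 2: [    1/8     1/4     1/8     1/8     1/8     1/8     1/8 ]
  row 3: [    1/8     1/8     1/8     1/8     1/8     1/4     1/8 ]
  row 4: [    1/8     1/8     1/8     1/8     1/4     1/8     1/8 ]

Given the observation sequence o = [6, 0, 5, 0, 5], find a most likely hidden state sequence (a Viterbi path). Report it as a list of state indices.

path = [3, 0, 3, 0, 3]

t=0: δ = [1.562e-02, 3.125e-02, 1.562e-02, 4.688e-02, 1.562e-02]  (obs o_0=6)
t=1: δ = [2.930e-03, 1.465e-03, 9.766e-04, 9.766e-04, 1.465e-03]  ψ = [3, 3, 1, 1, 3]  (obs o_1=0)
t=2: δ = [9.155e-05, 9.155e-05, 4.578e-05, 1.831e-04, 4.578e-05]  ψ = [0, 0, 0, 0, 0]  (obs o_2=5)
t=3: δ = [1.144e-05, 5.722e-06, 2.861e-06, 2.861e-06, 5.722e-06]  ψ = [3, 3, 1, 0, 3]  (obs o_3=0)
t=4: δ = [3.576e-07, 3.576e-07, 1.788e-07, 7.153e-07, 1.788e-07]  ψ = [0, 0, 0, 0, 0]  (obs o_4=5)
backtrack: best end state = 3; path = [3, 0, 3, 0, 3]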